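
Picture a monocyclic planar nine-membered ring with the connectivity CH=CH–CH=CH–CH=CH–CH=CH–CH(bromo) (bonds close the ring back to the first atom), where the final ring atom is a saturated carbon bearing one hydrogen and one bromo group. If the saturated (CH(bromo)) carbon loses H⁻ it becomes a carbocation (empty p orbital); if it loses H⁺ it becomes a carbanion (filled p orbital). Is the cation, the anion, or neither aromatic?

Both ions have a continuous loop of p orbitals — each ring atom is sp².
Cation: 4 × 2 + 0 = 8 π electrons → 4(2), antiaromatic.
Anion: 4 × 2 + 2 = 10 π electrons → 4(2)+2, aromatic.

The anion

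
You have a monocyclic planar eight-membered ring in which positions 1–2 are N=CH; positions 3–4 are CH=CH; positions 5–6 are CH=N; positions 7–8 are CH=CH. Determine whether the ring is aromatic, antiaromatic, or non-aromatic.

Antiaromatic

The p orbitals form a continuous loop: every atom in a ring double bond is sp² and brings one electron to the p orbital; the doubly-bonded nitrogens are pyridine-type — their lone pairs lie in the ring plane, leaving one electron in the p orbital. The ring is fully conjugated.
Counting π electrons: 4 × 2 = 8 from the 4 double-bond units.
8 is a 4n count (n = 2), so the planar conjugated ring is antiaromatic.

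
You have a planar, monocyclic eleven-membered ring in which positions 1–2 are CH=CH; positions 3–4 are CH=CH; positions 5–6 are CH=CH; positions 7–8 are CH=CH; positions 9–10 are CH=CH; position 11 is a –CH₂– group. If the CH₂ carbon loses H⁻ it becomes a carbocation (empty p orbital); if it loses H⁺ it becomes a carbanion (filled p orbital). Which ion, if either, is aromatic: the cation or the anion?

The cation

Both ions have a continuous loop of p orbitals — each ring atom is sp².
Cation: 5 × 2 + 0 = 10 π electrons → 4(2)+2, aromatic.
Anion: 5 × 2 + 2 = 12 π electrons → 4(3), antiaromatic.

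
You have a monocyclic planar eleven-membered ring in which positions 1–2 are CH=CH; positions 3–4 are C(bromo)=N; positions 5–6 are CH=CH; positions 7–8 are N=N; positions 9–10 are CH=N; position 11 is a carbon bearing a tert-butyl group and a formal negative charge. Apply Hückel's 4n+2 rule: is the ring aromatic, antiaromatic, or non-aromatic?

Antiaromatic

All ring atoms are sp² and supply a p orbital to the ring (every atom in a ring double bond is sp² and brings one electron to the p orbital; each sp² =N– keeps its lone pair in-plane and puts one electron into the π system; the carbanion's lone pair occupies the p orbital); the conjugation is uninterrupted.
π-electron count: 5 × 2 = 10 from the double-bond units + 2 from the C(tert-butyl)(-) atom = 12.
With 12 = 4·3 π electrons, Hückel's rule classifies the planar ring as antiaromatic.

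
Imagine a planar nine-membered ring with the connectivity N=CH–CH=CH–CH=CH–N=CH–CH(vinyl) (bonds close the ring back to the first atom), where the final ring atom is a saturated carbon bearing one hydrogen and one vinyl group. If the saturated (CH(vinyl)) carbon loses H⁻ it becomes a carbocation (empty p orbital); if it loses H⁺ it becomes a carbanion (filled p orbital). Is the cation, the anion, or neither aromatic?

In either ion the ring is fully conjugated: every atom, including the new sp² carbon, supplies a p orbital.
Cation: 4 × 2 + 0 = 8 π electrons → 4(2), antiaromatic.
Anion: 4 × 2 + 2 = 10 π electrons → 4(2)+2, aromatic.

The anion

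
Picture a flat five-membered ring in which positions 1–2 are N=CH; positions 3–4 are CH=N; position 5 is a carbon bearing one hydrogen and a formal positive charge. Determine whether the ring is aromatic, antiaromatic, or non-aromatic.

Antiaromatic

All ring atoms are sp² and supply a p orbital to the ring (each doubly-bonded ring atom is sp² with one p-orbital electron; the doubly-bonded nitrogens are pyridine-type — their lone pairs lie in the ring plane, leaving one electron in the p orbital; the carbocation has an empty p orbital); the conjugation is uninterrupted.
π-electron count: 2 × 2 = 4 from the double-bond units + 0 from the CH(+) atom = 4.
4 = 4(1); a planar, fully conjugated 4n system is antiaromatic.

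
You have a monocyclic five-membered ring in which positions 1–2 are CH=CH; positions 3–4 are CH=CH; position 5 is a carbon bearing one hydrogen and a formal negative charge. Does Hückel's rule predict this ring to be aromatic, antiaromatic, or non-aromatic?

Check conjugation: the double-bond atoms are sp², each contributing one p electron; the carbanion's lone pair occupies the p orbital — every position has a p orbital, so the cyclic π system is continuous.
π-electron count: 2 × 2 = 4 from the double-bond units + 2 from the CH(-) atom = 6.
6 = 4(1) + 2, which satisfies Hückel's 4n+2 rule.
(The species described is the cyclopentadienyl anion.)

Aromatic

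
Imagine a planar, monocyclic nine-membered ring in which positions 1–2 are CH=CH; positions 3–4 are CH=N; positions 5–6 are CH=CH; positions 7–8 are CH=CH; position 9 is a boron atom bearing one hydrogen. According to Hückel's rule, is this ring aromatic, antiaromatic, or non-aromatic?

Antiaromatic

Check conjugation: the double-bond atoms are sp², each contributing one p electron; each =N– nitrogen is pyridine-type (lone pair in the sp² plane, one electron in the p orbital); the boron has an empty p orbital — every position has a p orbital, so the cyclic π system is continuous.
π-electron count: 4 × 2 = 8 from the double-bond units + 0 from the BH atom = 8.
A 4n π count (8, n = 2) in a planar conjugated ring means antiaromatic.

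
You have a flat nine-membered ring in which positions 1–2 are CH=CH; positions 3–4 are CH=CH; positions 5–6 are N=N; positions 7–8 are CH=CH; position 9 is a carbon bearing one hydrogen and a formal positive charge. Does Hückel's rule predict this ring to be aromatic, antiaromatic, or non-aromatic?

The p orbitals form a continuous loop: every atom in a ring double bond is sp² and brings one electron to the p orbital; each =N– nitrogen is pyridine-type (lone pair in the sp² plane, one electron in the p orbital); the carbocation has an empty p orbital. The ring is fully conjugated.
π-electron count: 4 × 2 = 8 from the double-bond units + 0 from the CH(+) atom = 8.
8 = 4(2); a planar, fully conjugated 4n system is antiaromatic.

Antiaromatic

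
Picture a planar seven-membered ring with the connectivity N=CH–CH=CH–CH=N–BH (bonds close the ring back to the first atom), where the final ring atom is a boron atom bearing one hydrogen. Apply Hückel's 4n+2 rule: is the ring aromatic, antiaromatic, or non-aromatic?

Every ring atom contributes a p orbital perpendicular to the ring (every atom in a ring double bond is sp² and brings one electron to the p orbital; each sp² =N– keeps its lone pair in-plane and puts one electron into the π system; the boron has an empty p orbital), so the π system is cyclic and fully conjugated.
π-electron count: 3 × 2 = 6 from the double-bond units + 0 from the BH atom = 6.
That gives a 4n+2 count (6, n = 1).

Aromatic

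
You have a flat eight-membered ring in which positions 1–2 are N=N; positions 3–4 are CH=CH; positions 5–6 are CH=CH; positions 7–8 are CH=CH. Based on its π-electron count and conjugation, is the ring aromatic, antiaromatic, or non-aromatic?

Check conjugation: each doubly-bonded ring atom is sp² with one p-orbital electron; each =N– nitrogen is pyridine-type (lone pair in the sp² plane, one electron in the p orbital) — every position has a p orbital, so the cyclic π system is continuous.
π-electron count: 4 × 2 = 8 from the 4 double-bond units.
A 4n π count (8, n = 2) in a planar conjugated ring means antiaromatic.

Antiaromatic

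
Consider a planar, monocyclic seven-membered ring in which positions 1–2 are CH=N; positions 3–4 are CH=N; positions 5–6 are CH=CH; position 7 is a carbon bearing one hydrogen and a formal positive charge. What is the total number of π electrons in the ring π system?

All ring atoms are sp² and supply a p orbital to the ring (every atom in a ring double bond is sp² and brings one electron to the p orbital; each sp² =N– keeps its lone pair in-plane and puts one electron into the π system; the carbocation has an empty p orbital); the conjugation is uninterrupted.
Adding the contributions, 3 × 2 = 6 from the double-bond units + 0 from the CH(+) atom = 6.

6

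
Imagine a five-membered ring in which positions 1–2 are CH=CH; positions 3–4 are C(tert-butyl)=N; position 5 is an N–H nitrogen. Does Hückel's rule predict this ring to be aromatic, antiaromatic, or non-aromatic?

Aromatic

Check conjugation: the double-bond atoms are sp², each contributing one p electron; the doubly-bonded nitrogens are pyridine-type — their lone pairs lie in the ring plane, leaving one electron in the p orbital; the pyrrole-type nitrogen donates its lone pair from the p orbital — every position has a p orbital, so the cyclic π system is continuous.
Tallying contributions gives 2 × 2 = 4 from the double-bond units + 2 from the NH atom = 6.
With 6 π electrons (n = 1), the Hückel 4n+2 condition holds.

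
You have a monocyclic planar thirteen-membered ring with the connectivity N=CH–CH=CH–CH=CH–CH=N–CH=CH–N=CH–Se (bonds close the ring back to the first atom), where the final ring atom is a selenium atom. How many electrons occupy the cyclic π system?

14

All ring atoms are sp² and supply a p orbital to the ring (every atom in a ring double bond is sp² and brings one electron to the p orbital; each sp² =N– keeps its lone pair in-plane and puts one electron into the π system; the selenium donates one lone pair from its p orbital); the conjugation is uninterrupted.
Adding the contributions, 6 × 2 = 12 from the double-bond units + 2 from the Se atom = 14.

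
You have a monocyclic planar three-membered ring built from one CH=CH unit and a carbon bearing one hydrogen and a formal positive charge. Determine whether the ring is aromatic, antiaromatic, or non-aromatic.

Check conjugation: each doubly-bonded ring atom is sp² with one p-orbital electron; the carbocation has an empty p orbital — every position has a p orbital, so the cyclic π system is continuous.
Counting π electrons: 1 × 2 = 2 from the double-bond unit + 0 from the CH(+) atom = 2.
With 2 π electrons (n = 0), the Hückel 4n+2 condition holds.
(The species described is the cyclopropenyl cation.)

Aromatic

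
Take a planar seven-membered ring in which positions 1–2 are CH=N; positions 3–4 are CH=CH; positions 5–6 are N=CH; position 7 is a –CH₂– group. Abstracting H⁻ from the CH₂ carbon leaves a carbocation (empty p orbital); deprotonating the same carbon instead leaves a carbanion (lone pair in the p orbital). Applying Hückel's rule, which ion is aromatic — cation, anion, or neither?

Both ions have a continuous loop of p orbitals — each ring atom is sp².
Cation: 3 × 2 + 0 = 6 π electrons → 4(1)+2, aromatic.
Anion: 3 × 2 + 2 = 8 π electrons → 4(2), antiaromatic.

The cation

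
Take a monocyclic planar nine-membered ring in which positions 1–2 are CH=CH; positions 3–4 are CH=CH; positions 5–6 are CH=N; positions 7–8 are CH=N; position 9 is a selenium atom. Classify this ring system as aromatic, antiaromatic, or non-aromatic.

Aromatic

Every ring atom contributes a p orbital perpendicular to the ring (every atom in a ring double bond is sp² and brings one electron to the p orbital; the doubly-bonded nitrogens are pyridine-type — their lone pairs lie in the ring plane, leaving one electron in the p orbital; the selenium donates one lone pair from its p orbital), so the π system is cyclic and fully conjugated.
Tallying contributions gives 4 × 2 = 8 from the double-bond units + 2 from the Se atom = 10.
With 10 π electrons (n = 2), the Hückel 4n+2 condition holds.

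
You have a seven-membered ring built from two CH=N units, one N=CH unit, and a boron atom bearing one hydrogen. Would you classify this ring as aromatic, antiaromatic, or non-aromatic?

Every ring atom contributes a p orbital perpendicular to the ring (the double-bond atoms are sp², each contributing one p electron; the doubly-bonded nitrogens are pyridine-type — their lone pairs lie in the ring plane, leaving one electron in the p orbital; the boron has an empty p orbital), so the π system is cyclic and fully conjugated.
Counting π electrons: 3 × 2 = 6 from the double-bond units + 0 from the BH atom = 6.
Since 6 = 4·1 + 2, the ring meets the 4n+2 criterion.

Aromatic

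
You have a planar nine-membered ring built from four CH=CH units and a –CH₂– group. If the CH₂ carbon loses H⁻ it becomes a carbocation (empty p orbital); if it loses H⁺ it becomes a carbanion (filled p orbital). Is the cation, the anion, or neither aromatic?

In both ions every ring atom is sp² and contributes a p orbital, so both rings are fully conjugated.
Cation: 4 × 2 + 0 = 8 π electrons → 4(2), antiaromatic.
Anion: 4 × 2 + 2 = 10 π electrons → 4(2)+2, aromatic.

The anion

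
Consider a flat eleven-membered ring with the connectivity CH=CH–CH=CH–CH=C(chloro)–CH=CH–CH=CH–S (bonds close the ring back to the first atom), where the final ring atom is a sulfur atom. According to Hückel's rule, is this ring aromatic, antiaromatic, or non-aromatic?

Antiaromatic

The p orbitals form a continuous loop: every atom in a ring double bond is sp² and brings one electron to the p orbital; the sulfur donates one lone pair from its p orbital. The ring is fully conjugated.
π-electron count: 5 × 2 = 10 from the double-bond units + 2 from the S atom = 12.
12 = 4(3); a planar, fully conjugated 4n system is antiaromatic.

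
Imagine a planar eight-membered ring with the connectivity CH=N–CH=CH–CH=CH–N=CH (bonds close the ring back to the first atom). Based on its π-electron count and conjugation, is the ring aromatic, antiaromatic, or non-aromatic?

Antiaromatic

All ring atoms are sp² and supply a p orbital to the ring (every atom in a ring double bond is sp² and brings one electron to the p orbital; each sp² =N– keeps its lone pair in-plane and puts one electron into the π system); the conjugation is uninterrupted.
π-electron count: 4 × 2 = 8 from the 4 double-bond units.
With 8 = 4·2 π electrons, Hückel's rule classifies the planar ring as antiaromatic.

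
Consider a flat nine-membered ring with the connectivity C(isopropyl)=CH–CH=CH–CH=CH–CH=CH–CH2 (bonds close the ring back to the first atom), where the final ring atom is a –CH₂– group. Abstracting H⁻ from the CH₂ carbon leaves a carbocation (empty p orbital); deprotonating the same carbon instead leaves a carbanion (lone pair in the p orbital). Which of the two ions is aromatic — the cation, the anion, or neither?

Once that carbon is sp², every ring atom has a p orbital and both ions are fully conjugated.
Cation: 4 × 2 + 0 = 8 π electrons → 4(2), antiaromatic.
Anion: 4 × 2 + 2 = 10 π electrons → 4(2)+2, aromatic.

The anion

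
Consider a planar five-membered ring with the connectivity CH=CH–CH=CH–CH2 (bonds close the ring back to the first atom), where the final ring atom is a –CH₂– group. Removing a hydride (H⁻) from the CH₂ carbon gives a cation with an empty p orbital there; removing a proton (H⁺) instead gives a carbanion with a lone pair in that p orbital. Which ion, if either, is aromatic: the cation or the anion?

The anion

In either ion the ring is fully conjugated: every atom, including the new sp² carbon, supplies a p orbital.
Cation: 2 × 2 + 0 = 4 π electrons → 4(1), antiaromatic.
Anion: 2 × 2 + 2 = 6 π electrons → 4(1)+2, aromatic.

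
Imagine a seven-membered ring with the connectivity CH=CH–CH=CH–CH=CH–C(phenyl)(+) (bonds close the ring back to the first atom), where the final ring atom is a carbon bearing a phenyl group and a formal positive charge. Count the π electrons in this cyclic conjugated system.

The p orbitals form a continuous loop: each doubly-bonded ring atom is sp² with one p-orbital electron; the carbocation has an empty p orbital. The ring is fully conjugated.
Adding the contributions, 3 × 2 = 6 from the double-bond units + 0 from the C(phenyl)(+) atom = 6.

6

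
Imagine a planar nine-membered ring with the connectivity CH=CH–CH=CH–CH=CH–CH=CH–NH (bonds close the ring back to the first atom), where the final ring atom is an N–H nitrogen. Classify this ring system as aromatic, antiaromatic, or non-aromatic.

Aromatic

Check conjugation: every atom in a ring double bond is sp² and brings one electron to the p orbital; the pyrrole-type nitrogen donates its lone pair from the p orbital — every position has a p orbital, so the cyclic π system is continuous.
π-electron count: 4 × 2 = 8 from the double-bond units + 2 from the NH atom = 10.
10 = 4(2) + 2, which satisfies Hückel's 4n+2 rule.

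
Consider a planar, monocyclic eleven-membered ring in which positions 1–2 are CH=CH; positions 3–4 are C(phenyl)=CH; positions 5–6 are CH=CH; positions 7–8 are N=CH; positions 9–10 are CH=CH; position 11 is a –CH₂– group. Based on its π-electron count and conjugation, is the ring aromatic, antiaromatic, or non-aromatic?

Non-aromatic

The CH2 carbon is saturated: the tetrahedral CH₂ carbon is sp³ and has no p orbital in the ring π system. Conjugation is not continuous around the ring.
A ring that is not fully conjugated cannot be aromatic or antiaromatic regardless of its π-electron count.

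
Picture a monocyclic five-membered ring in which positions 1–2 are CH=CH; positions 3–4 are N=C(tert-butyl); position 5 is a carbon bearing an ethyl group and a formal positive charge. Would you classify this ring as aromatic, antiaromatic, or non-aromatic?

All ring atoms are sp² and supply a p orbital to the ring (every atom in a ring double bond is sp² and brings one electron to the p orbital; each =N– nitrogen is pyridine-type (lone pair in the sp² plane, one electron in the p orbital); the carbocation has an empty p orbital); the conjugation is uninterrupted.
Adding the contributions, 2 × 2 = 4 from the double-bond units + 0 from the C(ethyl)(+) atom = 4.
4 is a 4n count (n = 1), so the planar conjugated ring is antiaromatic.

Antiaromatic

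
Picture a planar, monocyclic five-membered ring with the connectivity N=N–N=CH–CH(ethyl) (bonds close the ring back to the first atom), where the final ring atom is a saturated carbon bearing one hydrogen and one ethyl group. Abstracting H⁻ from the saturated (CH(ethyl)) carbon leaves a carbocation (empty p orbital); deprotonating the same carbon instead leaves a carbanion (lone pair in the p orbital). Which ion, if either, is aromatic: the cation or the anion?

The anion

Once that carbon is sp², every ring atom has a p orbital and both ions are fully conjugated.
Cation: 2 × 2 + 0 = 4 π electrons → 4(1), antiaromatic.
Anion: 2 × 2 + 2 = 6 π electrons → 4(1)+2, aromatic.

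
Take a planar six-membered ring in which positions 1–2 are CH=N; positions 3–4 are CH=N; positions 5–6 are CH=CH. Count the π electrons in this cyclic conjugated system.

6

Check conjugation: every atom in a ring double bond is sp² and brings one electron to the p orbital; the doubly-bonded nitrogens are pyridine-type — their lone pairs lie in the ring plane, leaving one electron in the p orbital — every position has a p orbital, so the cyclic π system is continuous.
Adding the contributions, 3 × 2 = 6 from the 3 double-bond units.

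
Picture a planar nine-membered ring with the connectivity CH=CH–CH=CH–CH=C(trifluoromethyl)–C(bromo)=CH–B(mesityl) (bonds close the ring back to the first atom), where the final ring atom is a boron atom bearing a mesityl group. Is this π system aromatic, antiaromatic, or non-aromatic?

The p orbitals form a continuous loop: every atom in a ring double bond is sp² and brings one electron to the p orbital; the boron has an empty p orbital. The ring is fully conjugated.
Counting π electrons: 4 × 2 = 8 from the double-bond units + 0 from the B(mesityl) atom = 8.
8 = 4(2); a planar, fully conjugated 4n system is antiaromatic.

Antiaromatic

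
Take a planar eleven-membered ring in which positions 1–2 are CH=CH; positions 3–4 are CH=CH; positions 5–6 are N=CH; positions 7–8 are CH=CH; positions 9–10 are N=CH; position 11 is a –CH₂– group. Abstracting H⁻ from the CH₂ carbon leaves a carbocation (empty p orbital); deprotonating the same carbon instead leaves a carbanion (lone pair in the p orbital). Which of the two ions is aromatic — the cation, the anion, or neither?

Both ions have a continuous loop of p orbitals — each ring atom is sp².
Cation: 5 × 2 + 0 = 10 π electrons → 4(2)+2, aromatic.
Anion: 5 × 2 + 2 = 12 π electrons → 4(3), antiaromatic.

The cation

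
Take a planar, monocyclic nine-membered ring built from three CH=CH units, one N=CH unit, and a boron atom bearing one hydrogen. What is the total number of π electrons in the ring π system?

All ring atoms are sp² and supply a p orbital to the ring (every atom in a ring double bond is sp² and brings one electron to the p orbital; each sp² =N– keeps its lone pair in-plane and puts one electron into the π system; the boron has an empty p orbital); the conjugation is uninterrupted.
Tallying contributions gives 4 × 2 = 8 from the double-bond units + 0 from the BH atom = 8.

8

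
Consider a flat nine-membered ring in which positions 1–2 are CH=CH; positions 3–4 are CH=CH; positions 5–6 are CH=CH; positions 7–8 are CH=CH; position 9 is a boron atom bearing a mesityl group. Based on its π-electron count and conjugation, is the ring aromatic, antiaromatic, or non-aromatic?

Antiaromatic

Check conjugation: every atom in a ring double bond is sp² and brings one electron to the p orbital; the boron has an empty p orbital — every position has a p orbital, so the cyclic π system is continuous.
Adding the contributions, 4 × 2 = 8 from the double-bond units + 0 from the B(mesityl) atom = 8.
8 is a 4n count (n = 2), so the planar conjugated ring is antiaromatic.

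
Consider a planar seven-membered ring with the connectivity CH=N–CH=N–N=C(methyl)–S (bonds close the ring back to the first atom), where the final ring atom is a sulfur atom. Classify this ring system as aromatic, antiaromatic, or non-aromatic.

All ring atoms are sp² and supply a p orbital to the ring (the double-bond atoms are sp², each contributing one p electron; each sp² =N– keeps its lone pair in-plane and puts one electron into the π system; the sulfur donates one lone pair from its p orbital); the conjugation is uninterrupted.
Tallying contributions gives 3 × 2 = 6 from the double-bond units + 2 from the S atom = 8.
8 is a 4n count (n = 2), so the planar conjugated ring is antiaromatic.

Antiaromatic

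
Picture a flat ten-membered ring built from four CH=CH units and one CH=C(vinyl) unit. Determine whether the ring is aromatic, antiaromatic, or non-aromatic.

Aromatic

The p orbitals form a continuous loop: each doubly-bonded ring atom is sp² with one p-orbital electron. The ring is fully conjugated.
π-electron count: 5 × 2 = 10 from the 5 double-bond units.
With 10 π electrons (n = 2), the Hückel 4n+2 condition holds.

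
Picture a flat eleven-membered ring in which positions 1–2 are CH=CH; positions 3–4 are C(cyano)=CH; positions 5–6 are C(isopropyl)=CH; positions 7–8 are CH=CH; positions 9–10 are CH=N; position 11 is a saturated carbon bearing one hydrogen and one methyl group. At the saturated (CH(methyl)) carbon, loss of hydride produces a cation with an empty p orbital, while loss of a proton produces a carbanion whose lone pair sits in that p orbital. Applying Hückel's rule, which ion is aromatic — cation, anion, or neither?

The cation

Once that carbon is sp², every ring atom has a p orbital and both ions are fully conjugated.
Cation: 5 × 2 + 0 = 10 π electrons → 4(2)+2, aromatic.
Anion: 5 × 2 + 2 = 12 π electrons → 4(3), antiaromatic.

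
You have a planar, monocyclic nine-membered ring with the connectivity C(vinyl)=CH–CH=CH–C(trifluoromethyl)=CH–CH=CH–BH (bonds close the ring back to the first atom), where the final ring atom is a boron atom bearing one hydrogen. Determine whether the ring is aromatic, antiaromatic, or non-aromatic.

All ring atoms are sp² and supply a p orbital to the ring (the double-bond atoms are sp², each contributing one p electron; the boron has an empty p orbital); the conjugation is uninterrupted.
Tallying contributions gives 4 × 2 = 8 from the double-bond units + 0 from the BH atom = 8.
8 is a 4n count (n = 2), so the planar conjugated ring is antiaromatic.

Antiaromatic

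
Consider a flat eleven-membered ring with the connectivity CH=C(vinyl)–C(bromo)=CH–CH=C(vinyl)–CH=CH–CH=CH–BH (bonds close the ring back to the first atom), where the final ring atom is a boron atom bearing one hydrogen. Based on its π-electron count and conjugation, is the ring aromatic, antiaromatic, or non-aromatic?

The p orbitals form a continuous loop: the double-bond atoms are sp², each contributing one p electron; the boron has an empty p orbital. The ring is fully conjugated.
Counting π electrons: 5 × 2 = 10 from the double-bond units + 0 from the BH atom = 10.
Since 10 = 4·2 + 2, the ring meets the 4n+2 criterion.

Aromatic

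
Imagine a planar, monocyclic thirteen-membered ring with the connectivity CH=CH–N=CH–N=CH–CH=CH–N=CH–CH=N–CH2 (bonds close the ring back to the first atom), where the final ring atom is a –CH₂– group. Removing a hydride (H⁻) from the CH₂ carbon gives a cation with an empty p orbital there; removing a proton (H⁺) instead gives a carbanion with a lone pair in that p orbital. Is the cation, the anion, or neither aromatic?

The anion

In both ions every ring atom is sp² and contributes a p orbital, so both rings are fully conjugated.
Cation: 6 × 2 + 0 = 12 π electrons → 4(3), antiaromatic.
Anion: 6 × 2 + 2 = 14 π electrons → 4(3)+2, aromatic.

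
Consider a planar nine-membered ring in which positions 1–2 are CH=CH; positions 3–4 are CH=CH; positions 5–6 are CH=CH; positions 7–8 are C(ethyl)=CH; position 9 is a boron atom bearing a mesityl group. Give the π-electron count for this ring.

The p orbitals form a continuous loop: each doubly-bonded ring atom is sp² with one p-orbital electron; the boron has an empty p orbital. The ring is fully conjugated.
Tallying contributions gives 4 × 2 = 8 from the double-bond units + 0 from the B(mesityl) atom = 8.

8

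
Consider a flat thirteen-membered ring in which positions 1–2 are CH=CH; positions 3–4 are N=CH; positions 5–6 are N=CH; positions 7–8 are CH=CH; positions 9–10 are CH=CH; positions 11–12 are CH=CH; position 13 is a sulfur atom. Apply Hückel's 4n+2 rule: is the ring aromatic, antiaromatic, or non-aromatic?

Aromatic

Check conjugation: the double-bond atoms are sp², each contributing one p electron; each sp² =N– keeps its lone pair in-plane and puts one electron into the π system; the sulfur donates one lone pair from its p orbital — every position has a p orbital, so the cyclic π system is continuous.
π-electron count: 6 × 2 = 12 from the double-bond units + 2 from the S atom = 14.
With 14 π electrons (n = 3), the Hückel 4n+2 condition holds.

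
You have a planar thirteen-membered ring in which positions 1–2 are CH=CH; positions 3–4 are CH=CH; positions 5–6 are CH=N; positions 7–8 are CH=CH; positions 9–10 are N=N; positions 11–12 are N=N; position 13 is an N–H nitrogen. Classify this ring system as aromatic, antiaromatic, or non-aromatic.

Aromatic

All ring atoms are sp² and supply a p orbital to the ring (the double-bond atoms are sp², each contributing one p electron; each =N– nitrogen is pyridine-type (lone pair in the sp² plane, one electron in the p orbital); the pyrrole-type nitrogen donates its lone pair from the p orbital); the conjugation is uninterrupted.
Adding the contributions, 6 × 2 = 12 from the double-bond units + 2 from the NH atom = 14.
With 14 π electrons (n = 3), the Hückel 4n+2 condition holds.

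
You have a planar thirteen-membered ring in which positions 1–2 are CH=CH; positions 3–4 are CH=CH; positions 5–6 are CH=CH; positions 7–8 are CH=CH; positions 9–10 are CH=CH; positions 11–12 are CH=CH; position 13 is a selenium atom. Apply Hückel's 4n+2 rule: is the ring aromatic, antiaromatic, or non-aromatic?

All ring atoms are sp² and supply a p orbital to the ring (each doubly-bonded ring atom is sp² with one p-orbital electron; the selenium donates one lone pair from its p orbital); the conjugation is uninterrupted.
Tallying contributions gives 6 × 2 = 12 from the double-bond units + 2 from the Se atom = 14.
With 14 π electrons (n = 3), the Hückel 4n+2 condition holds.

Aromatic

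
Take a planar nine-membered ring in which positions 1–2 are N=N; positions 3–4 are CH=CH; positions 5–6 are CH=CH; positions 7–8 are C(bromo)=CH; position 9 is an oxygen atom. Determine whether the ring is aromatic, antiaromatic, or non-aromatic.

Aromatic

The p orbitals form a continuous loop: every atom in a ring double bond is sp² and brings one electron to the p orbital; each sp² =N– keeps its lone pair in-plane and puts one electron into the π system; the oxygen donates one lone pair from its p orbital. The ring is fully conjugated.
π-electron count: 4 × 2 = 8 from the double-bond units + 2 from the O atom = 10.
Since 10 = 4·2 + 2, the ring meets the 4n+2 criterion.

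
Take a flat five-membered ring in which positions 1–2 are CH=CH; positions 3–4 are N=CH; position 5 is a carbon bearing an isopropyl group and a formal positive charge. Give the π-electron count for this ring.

4

Every ring atom contributes a p orbital perpendicular to the ring (the double-bond atoms are sp², each contributing one p electron; each sp² =N– keeps its lone pair in-plane and puts one electron into the π system; the carbocation has an empty p orbital), so the π system is cyclic and fully conjugated.
Adding the contributions, 2 × 2 = 4 from the double-bond units + 0 from the C(isopropyl)(+) atom = 4.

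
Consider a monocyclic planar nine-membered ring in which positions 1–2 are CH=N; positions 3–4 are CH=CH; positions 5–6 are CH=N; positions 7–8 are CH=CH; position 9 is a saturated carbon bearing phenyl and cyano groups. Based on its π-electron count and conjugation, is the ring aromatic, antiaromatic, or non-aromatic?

Because that saturated carbon is sp³ and has no p orbital in the ring π system at the C(phenyl)(cyano) position, the π system cannot extend all the way around the ring.
Hückel's rule only applies to fully conjugated rings, so this one is simply non-aromatic.

Non-aromatic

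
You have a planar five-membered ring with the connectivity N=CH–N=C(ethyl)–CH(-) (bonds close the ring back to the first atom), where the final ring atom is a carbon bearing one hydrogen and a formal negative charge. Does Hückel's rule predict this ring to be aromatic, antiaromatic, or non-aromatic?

Aromatic

Check conjugation: every atom in a ring double bond is sp² and brings one electron to the p orbital; the doubly-bonded nitrogens are pyridine-type — their lone pairs lie in the ring plane, leaving one electron in the p orbital; the carbanion's lone pair occupies the p orbital — every position has a p orbital, so the cyclic π system is continuous.
Tallying contributions gives 2 × 2 = 4 from the double-bond units + 2 from the CH(-) atom = 6.
Since 6 = 4·1 + 2, the ring meets the 4n+2 criterion.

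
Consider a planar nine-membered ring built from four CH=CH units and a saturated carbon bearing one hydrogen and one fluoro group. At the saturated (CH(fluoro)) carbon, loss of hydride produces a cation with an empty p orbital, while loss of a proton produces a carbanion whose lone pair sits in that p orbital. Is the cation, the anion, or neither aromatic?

Once that carbon is sp², every ring atom has a p orbital and both ions are fully conjugated.
Cation: 4 × 2 + 0 = 8 π electrons → 4(2), antiaromatic.
Anion: 4 × 2 + 2 = 10 π electrons → 4(2)+2, aromatic.

The anion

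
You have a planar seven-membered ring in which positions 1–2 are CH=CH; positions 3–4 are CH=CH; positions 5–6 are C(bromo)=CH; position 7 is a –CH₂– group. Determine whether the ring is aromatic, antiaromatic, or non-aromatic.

At the CH2 position, the tetrahedral CH₂ carbon is sp³ and has no p orbital in the ring π system; the ring's p-orbital overlap is broken there.
Hückel's rule only applies to fully conjugated rings, so this one is simply non-aromatic.

Non-aromatic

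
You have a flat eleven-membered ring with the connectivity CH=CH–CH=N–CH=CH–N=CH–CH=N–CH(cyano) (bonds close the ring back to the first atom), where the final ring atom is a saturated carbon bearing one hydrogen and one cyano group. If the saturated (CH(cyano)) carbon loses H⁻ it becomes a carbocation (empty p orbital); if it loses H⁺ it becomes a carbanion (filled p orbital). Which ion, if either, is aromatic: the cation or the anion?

In both ions every ring atom is sp² and contributes a p orbital, so both rings are fully conjugated.
Cation: 5 × 2 + 0 = 10 π electrons → 4(2)+2, aromatic.
Anion: 5 × 2 + 2 = 12 π electrons → 4(3), antiaromatic.

The cation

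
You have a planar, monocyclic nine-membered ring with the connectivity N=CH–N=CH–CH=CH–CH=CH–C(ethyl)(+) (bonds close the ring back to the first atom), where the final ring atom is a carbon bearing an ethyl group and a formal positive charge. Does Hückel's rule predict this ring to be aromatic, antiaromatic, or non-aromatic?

All ring atoms are sp² and supply a p orbital to the ring (the double-bond atoms are sp², each contributing one p electron; each =N– nitrogen is pyridine-type (lone pair in the sp² plane, one electron in the p orbital); the carbocation has an empty p orbital); the conjugation is uninterrupted.
Adding the contributions, 4 × 2 = 8 from the double-bond units + 0 from the C(ethyl)(+) atom = 8.
With 8 = 4·2 π electrons, Hückel's rule classifies the planar ring as antiaromatic.

Antiaromatic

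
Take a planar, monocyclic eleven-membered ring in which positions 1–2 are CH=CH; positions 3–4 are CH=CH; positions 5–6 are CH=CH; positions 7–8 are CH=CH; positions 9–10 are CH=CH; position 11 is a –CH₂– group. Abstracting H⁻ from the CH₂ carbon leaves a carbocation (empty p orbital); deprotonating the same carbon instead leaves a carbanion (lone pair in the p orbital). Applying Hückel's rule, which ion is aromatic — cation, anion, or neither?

The cation

In both ions every ring atom is sp² and contributes a p orbital, so both rings are fully conjugated.
Cation: 5 × 2 + 0 = 10 π electrons → 4(2)+2, aromatic.
Anion: 5 × 2 + 2 = 12 π electrons → 4(3), antiaromatic.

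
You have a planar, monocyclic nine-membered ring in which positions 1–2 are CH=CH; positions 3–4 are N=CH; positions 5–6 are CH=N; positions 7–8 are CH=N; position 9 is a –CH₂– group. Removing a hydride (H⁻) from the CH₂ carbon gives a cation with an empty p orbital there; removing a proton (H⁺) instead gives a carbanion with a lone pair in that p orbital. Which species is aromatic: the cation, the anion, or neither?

The anion

In both ions every ring atom is sp² and contributes a p orbital, so both rings are fully conjugated.
Cation: 4 × 2 + 0 = 8 π electrons → 4(2), antiaromatic.
Anion: 4 × 2 + 2 = 10 π electrons → 4(2)+2, aromatic.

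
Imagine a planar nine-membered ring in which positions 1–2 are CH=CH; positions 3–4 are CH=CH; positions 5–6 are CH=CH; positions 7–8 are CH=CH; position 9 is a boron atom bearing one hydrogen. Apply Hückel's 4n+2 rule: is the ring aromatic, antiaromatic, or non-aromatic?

Antiaromatic

The p orbitals form a continuous loop: the double-bond atoms are sp², each contributing one p electron; the boron has an empty p orbital. The ring is fully conjugated.
Counting π electrons: 4 × 2 = 8 from the double-bond units + 0 from the BH atom = 8.
With 8 = 4·2 π electrons, Hückel's rule classifies the planar ring as antiaromatic.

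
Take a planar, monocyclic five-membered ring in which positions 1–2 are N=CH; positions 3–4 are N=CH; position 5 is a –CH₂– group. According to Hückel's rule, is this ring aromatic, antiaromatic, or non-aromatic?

Non-aromatic

Because the tetrahedral CH₂ carbon is sp³ and has no p orbital in the ring π system at the CH2 position, the π system cannot extend all the way around the ring.
Without a continuous loop of overlapping p orbitals the Hückel electron count never comes into play.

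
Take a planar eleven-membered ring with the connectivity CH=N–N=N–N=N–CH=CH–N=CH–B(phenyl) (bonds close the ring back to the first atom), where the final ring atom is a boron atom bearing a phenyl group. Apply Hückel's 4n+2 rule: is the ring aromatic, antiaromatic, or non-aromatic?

Aromatic

Check conjugation: each doubly-bonded ring atom is sp² with one p-orbital electron; each =N– nitrogen is pyridine-type (lone pair in the sp² plane, one electron in the p orbital); the boron has an empty p orbital — every position has a p orbital, so the cyclic π system is continuous.
Counting π electrons: 5 × 2 = 10 from the double-bond units + 0 from the B(phenyl) atom = 10.
That gives a 4n+2 count (10, n = 2).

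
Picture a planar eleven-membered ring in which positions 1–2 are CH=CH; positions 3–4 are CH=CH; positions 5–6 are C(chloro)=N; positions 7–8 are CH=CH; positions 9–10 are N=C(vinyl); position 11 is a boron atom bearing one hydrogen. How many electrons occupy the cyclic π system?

10

The p orbitals form a continuous loop: the double-bond atoms are sp², each contributing one p electron; each =N– nitrogen is pyridine-type (lone pair in the sp² plane, one electron in the p orbital); the boron has an empty p orbital. The ring is fully conjugated.
π-electron count: 5 × 2 = 10 from the double-bond units + 0 from the BH atom = 10.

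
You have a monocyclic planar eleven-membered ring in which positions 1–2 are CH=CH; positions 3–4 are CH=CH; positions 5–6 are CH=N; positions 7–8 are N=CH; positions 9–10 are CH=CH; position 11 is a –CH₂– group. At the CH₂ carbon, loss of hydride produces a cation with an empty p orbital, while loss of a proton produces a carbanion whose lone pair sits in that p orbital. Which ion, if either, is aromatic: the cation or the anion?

Both ions have a continuous loop of p orbitals — each ring atom is sp².
Cation: 5 × 2 + 0 = 10 π electrons → 4(2)+2, aromatic.
Anion: 5 × 2 + 2 = 12 π electrons → 4(3), antiaromatic.

The cation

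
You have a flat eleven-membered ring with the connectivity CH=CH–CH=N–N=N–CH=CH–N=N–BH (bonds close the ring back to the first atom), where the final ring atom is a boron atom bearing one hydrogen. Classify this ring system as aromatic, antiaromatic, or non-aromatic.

The p orbitals form a continuous loop: the double-bond atoms are sp², each contributing one p electron; each =N– nitrogen is pyridine-type (lone pair in the sp² plane, one electron in the p orbital); the boron has an empty p orbital. The ring is fully conjugated.
Counting π electrons: 5 × 2 = 10 from the double-bond units + 0 from the BH atom = 10.
Since 10 = 4·2 + 2, the ring meets the 4n+2 criterion.

Aromatic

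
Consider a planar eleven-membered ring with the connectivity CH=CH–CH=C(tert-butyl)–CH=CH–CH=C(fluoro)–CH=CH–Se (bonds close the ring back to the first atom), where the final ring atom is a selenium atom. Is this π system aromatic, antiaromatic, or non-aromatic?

Check conjugation: each doubly-bonded ring atom is sp² with one p-orbital electron; the selenium donates one lone pair from its p orbital — every position has a p orbital, so the cyclic π system is continuous.
π-electron count: 5 × 2 = 10 from the double-bond units + 2 from the Se atom = 12.
12 is a 4n count (n = 3), so the planar conjugated ring is antiaromatic.

Antiaromatic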